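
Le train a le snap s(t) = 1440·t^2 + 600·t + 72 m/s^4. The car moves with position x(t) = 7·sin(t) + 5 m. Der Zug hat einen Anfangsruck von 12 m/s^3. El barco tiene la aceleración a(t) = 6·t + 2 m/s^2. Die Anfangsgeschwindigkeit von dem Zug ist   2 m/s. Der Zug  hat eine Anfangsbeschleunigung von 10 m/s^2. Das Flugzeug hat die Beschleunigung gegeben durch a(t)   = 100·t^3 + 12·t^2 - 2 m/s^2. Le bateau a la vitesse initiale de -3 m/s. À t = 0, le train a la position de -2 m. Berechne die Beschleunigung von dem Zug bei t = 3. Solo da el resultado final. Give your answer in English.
At t = 3, a = 12790.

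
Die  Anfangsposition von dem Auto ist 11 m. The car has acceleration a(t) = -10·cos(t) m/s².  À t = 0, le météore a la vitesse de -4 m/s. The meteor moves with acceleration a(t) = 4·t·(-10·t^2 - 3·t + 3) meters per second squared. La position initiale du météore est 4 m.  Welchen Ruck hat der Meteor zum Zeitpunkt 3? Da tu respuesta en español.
Debemos derivar nuestra ecuación de la aceleración a(t) = 4·t·(-10·t^2 - 3·t + 3) 1 vez. Tomando d/dt de a(t), encontramos j(t) = -40·t^2 + 4·t·(-20·t - 3) - 12·t + 12. De la ecuación de la sacudida j(t) = -40·t^2 + 4·t·(-20·t - 3) - 12·t + 12, sustituimos t = 3 para obtener j = -1140.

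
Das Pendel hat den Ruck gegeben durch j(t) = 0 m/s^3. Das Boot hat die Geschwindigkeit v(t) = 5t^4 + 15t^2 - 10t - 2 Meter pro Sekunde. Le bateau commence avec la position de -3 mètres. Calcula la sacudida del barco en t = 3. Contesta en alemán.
Ausgehend von der Geschwindigkeit v(t) = 5·t^4 + 15·t^2 - 10·t - 2, nehmen wir 2 Ableitungen. Mit d/dt von v(t) finden wir a(t) = 20·t^3 + 30·t - 10. Die Ableitung von der Beschleunigung ergibt den Ruck: j(t) = 60·t^2 + 30. Aus der Gleichung für den Ruck j(t) = 60·t^2 + 30, setzen wir t = 3 ein und erhalten j = 570.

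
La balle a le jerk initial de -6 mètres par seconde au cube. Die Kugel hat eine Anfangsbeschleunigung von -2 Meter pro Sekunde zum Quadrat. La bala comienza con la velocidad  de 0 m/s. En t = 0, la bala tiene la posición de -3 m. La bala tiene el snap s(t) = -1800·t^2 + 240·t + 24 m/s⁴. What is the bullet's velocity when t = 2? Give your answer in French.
Nous devons trouver l'intégrale de notre équation du snap s(t) = -1800·t^2 + 240·t + 24 3 fois. L'intégrale du snap, avec j(0) = -6, donne le jerk: j(t) = -600·t^3 + 120·t^2 + 24·t - 6. En intégrant le jerk et en utilisant la condition initiale a(0) = -2, nous obtenons a(t) = -150·t^4 + 40·t^3 + 12·t^2 - 6·t - 2. En intégrant l'accélération et en utilisant la condition initiale v(0) = 0, nous obtenons v(t) = t·(-30·t^4 + 10·t^3 + 4·t^2 - 3·t - 2). Nous avons la vitesse v(t) = t·(-30·t^4 + 10·t^3 + 4·t^2 - 3·t - 2). En substituant t = 2: v(2) = -784.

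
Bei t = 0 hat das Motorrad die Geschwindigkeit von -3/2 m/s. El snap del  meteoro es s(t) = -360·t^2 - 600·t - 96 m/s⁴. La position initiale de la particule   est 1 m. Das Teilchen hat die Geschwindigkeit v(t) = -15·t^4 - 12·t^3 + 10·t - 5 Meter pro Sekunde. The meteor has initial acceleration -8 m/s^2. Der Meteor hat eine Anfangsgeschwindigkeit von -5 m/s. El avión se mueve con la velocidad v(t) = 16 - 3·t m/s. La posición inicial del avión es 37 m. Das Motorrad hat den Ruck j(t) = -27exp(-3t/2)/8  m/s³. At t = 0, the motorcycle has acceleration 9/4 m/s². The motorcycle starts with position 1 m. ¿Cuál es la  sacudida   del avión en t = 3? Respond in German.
Ausgehend von der Geschwindigkeit v(t) = 16 - 3·t, nehmen wir 2 Ableitungen. Durch Ableiten von der Geschwindigkeit erhalten wir die Beschleunigung: a(t) = -3. Die Ableitung von der Beschleunigung ergibt den Ruck: j(t) = 0. Aus der Gleichung für den Ruck j(t) = 0, setzen wir t = 3 ein und erhalten j = 0.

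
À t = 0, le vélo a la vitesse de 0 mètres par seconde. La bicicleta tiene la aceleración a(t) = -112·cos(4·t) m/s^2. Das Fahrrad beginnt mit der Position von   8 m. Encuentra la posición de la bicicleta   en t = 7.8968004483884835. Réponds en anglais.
To solve this, we need to take 2 antiderivatives of our acceleration equation a(t) = -112·cos(4·t). Finding the antiderivative of a(t) and using v(0) = 0: v(t) = -28·sin(4·t). The antiderivative of velocity, with x(0) = 8, gives position: x(t) = 7·cos(4·t) + 1. From the given position equation x(t) = 7·cos(4·t) + 1, we substitute t = 7.8968004483884835 to get x = 7.89757750123969.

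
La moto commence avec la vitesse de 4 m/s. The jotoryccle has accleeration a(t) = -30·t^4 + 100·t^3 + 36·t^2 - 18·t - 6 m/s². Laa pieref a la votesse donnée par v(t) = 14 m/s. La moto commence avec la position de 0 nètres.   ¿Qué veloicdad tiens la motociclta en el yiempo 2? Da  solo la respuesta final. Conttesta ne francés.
À t = 2, v = 260.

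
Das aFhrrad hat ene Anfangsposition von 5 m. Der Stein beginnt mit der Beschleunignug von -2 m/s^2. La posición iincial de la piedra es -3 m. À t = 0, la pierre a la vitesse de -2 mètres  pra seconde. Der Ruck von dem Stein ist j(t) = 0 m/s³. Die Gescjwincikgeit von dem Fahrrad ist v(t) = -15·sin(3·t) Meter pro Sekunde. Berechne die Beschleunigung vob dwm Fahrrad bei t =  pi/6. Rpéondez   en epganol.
Debemos derivar nuestra ecuación de la velocidad v(t) = -15·sin(3·t) 1 vez. La derivada de la velocidad da la aceleración: a(t) = -45·cos(3·t). De la ecuación de la aceleración a(t) = -45·cos(3·t), sustituimos t = pi/6 para obtener a = 0.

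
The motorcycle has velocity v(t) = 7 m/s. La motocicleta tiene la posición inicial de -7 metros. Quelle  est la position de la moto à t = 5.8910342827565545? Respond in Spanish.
Para resolver esto, necesitamos tomar 1 antiderivada de nuestra ecuación de la velocidad v(t) = 7. Integrando la velocidad y usando la condición inicial x(0) = -7, obtenemos x(t) = 7·t - 7. Usando x(t) = 7·t - 7 y sustituyendo t = 5.8910342827565545, encontramos x = 34.2372399792959.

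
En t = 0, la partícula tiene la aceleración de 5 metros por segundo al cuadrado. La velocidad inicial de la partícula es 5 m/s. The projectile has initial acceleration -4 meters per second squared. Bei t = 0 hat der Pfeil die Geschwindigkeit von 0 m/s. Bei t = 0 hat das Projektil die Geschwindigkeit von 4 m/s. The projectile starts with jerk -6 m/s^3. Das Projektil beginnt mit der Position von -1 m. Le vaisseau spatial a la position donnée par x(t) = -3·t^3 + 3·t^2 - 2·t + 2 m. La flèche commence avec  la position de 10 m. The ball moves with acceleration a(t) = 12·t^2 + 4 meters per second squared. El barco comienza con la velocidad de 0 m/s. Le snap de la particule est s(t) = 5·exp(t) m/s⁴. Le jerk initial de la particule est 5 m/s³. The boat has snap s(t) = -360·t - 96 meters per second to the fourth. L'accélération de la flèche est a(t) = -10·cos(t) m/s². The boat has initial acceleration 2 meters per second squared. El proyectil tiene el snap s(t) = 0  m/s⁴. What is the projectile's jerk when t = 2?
We need to integrate our snap equation s(t) = 0 1 time. The integral of snap, with j(0) = -6, gives jerk: j(t) = -6. We have jerk j(t) = -6. Substituting t = 2: j(2) = -6.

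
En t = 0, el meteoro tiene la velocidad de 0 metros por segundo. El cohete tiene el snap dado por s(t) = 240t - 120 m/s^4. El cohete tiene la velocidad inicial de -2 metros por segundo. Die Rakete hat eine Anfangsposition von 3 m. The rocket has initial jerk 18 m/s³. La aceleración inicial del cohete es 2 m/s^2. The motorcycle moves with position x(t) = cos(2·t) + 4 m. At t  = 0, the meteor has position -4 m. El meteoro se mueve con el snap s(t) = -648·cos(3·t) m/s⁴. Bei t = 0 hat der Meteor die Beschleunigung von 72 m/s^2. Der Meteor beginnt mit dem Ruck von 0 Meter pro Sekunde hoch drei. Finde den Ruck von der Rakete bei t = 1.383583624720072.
Wir müssen unsere Gleichung für den Snap s(t) = 240·t - 120 1-mal integrieren. Die Stammfunktion von dem Snap, mit j(0) = 18, ergibt den Ruck: j(t) = 120·t^2 - 120·t + 18. Wir haben den Ruck j(t) = 120·t^2 - 120·t + 18. Durch Einsetzen von t = 1.383583624720072: j(1.383583624720072) = 81.6864026248153.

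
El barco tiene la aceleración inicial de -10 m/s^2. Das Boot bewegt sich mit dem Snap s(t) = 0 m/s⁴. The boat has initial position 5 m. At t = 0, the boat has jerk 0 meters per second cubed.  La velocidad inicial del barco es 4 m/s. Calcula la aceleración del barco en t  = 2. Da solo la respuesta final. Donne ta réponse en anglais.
a(2) = -10.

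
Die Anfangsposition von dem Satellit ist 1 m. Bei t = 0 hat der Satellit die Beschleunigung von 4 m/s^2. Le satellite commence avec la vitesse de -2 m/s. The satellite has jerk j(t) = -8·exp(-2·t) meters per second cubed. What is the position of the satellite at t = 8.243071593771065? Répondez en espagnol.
Debemos encontrar la antiderivada de nuestra ecuación de la sacudida j(t) = -8·exp(-2·t) 3 veces. Tomando ∫j(t)dt y aplicando a(0) = 4, encontramos a(t) = 4·exp(-2·t). La integral de la aceleración es la velocidad. Usando v(0) = -2, obtenemos v(t) = -2·exp(-2·t). La antiderivada de la velocidad es la posición. Usando x(0) = 1, obtenemos x(t) = exp(-2·t). Tenemos la posición x(t) = exp(-2·t). Sustituyendo t = 8.243071593771065: x(8.243071593771065) = 6.92084281584302E-8.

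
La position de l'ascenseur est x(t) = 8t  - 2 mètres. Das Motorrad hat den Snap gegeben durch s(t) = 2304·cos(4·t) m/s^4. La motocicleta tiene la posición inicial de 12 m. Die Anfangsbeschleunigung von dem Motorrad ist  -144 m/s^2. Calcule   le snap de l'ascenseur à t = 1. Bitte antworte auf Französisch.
Pour résoudre ceci, nous devons prendre 4 dérivées de notre équation de la position x(t) = 8·t - 2. La dérivée de la position donne la vitesse: v(t) = 8. En prenant d/dt de v(t), nous trouvons a(t) = 0. En dérivant l'accélération, nous obtenons le jerk: j(t) = 0. En prenant d/dt de j(t), nous trouvons s(t) = 0. En utilisant s(t) = 0 et en substituant t = 1, nous trouvons s = 0.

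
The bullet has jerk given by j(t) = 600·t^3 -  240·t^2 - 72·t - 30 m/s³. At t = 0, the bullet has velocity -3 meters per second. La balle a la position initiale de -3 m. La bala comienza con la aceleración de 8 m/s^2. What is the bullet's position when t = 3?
We must find the integral of our jerk equation j(t) = 600·t^3 - 240·t^2 - 72·t - 30 3 times. The antiderivative of jerk is acceleration. Using a(0) = 8, we get a(t) = 150·t^4 - 80·t^3 - 36·t^2 - 30·t + 8. Finding the antiderivative of a(t) and using v(0) = -3: v(t) = 30·t^5 - 20·t^4 - 12·t^3 - 15·t^2 + 8·t - 3. The integral of velocity, with x(0) = -3, gives position: x(t) = 5·t^6 - 4·t^5 - 3·t^4 - 5·t^3 + 4·t^2 - 3·t - 3. From the given position equation x(t) = 5·t^6 - 4·t^5 - 3·t^4 - 5·t^3 + 4·t^2 - 3·t - 3, we substitute t = 3 to get x = 2319.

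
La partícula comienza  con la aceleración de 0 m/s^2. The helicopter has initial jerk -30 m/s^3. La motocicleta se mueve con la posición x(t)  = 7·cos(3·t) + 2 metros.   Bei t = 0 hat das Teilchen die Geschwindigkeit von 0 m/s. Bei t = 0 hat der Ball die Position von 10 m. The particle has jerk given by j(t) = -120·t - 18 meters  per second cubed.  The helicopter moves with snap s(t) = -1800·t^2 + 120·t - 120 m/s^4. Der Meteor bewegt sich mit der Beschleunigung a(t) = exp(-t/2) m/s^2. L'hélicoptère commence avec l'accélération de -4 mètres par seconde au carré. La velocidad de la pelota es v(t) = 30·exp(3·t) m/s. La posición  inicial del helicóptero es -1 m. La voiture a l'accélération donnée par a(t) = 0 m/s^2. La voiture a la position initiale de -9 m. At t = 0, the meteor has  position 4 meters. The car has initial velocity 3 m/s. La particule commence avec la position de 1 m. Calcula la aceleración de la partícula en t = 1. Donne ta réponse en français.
Nous devons trouver la primitive de notre équation du jerk j(t) = -120·t - 18 1 fois. En intégrant le jerk et en utilisant la condition initiale a(0) = 0, nous obtenons a(t) = 6·t·(-10·t - 3). Nous avons l'accélération a(t) = 6·t·(-10·t - 3). En substituant t = 1: a(1) = -78.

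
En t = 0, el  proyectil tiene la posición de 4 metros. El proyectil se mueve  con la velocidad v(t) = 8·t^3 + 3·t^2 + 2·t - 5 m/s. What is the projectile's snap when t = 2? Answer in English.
We must differentiate our velocity equation v(t) = 8·t^3 + 3·t^2 + 2·t - 5 3 times. Taking d/dt of v(t), we find a(t) = 24·t^2 + 6·t + 2. Taking d/dt of a(t), we find j(t) = 48·t + 6. The derivative of jerk gives snap: s(t) = 48. From the given snap equation s(t) = 48, we substitute t = 2 to get s = 48.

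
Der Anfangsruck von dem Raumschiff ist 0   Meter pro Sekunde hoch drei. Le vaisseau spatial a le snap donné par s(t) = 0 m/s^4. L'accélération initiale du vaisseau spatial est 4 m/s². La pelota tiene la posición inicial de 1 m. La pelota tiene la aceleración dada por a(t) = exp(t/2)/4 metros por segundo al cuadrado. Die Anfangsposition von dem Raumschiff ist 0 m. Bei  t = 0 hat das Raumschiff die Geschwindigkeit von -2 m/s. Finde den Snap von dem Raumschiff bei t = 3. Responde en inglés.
Using s(t) = 0 and substituting t = 3, we find s = 0.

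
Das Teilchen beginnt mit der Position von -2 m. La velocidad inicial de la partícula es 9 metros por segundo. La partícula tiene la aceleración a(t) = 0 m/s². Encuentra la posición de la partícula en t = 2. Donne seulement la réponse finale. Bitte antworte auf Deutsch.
x(2) = 16.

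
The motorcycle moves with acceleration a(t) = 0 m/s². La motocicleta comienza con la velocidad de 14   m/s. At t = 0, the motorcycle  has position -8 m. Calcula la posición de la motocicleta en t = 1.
Partiendo de la aceleración a(t) = 0, tomamos 2 integrales. La integral de la aceleración es la velocidad. Usando v(0) = 14, obtenemos v(t) = 14. La integral de la velocidad, con x(0) = -8, da la posición: x(t) = 14·t - 8. De la ecuación de la posición x(t) = 14·t - 8, sustituimos t = 1 para obtener x = 6.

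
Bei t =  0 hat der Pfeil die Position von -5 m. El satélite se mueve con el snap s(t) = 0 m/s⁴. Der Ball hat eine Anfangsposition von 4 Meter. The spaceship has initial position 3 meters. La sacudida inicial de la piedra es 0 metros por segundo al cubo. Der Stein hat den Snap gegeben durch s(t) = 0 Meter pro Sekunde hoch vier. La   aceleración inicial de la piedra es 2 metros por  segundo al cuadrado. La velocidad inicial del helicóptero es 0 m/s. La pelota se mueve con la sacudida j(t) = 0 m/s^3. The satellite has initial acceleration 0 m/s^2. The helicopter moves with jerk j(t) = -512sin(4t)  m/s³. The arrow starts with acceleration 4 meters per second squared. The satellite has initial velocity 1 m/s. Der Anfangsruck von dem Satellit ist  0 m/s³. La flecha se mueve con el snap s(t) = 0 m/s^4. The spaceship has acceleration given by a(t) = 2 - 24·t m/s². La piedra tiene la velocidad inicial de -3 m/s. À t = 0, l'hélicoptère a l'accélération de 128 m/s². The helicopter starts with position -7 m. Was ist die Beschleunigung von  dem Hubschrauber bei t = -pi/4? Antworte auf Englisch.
To find the answer, we compute 1 antiderivative of j(t) = -512·sin(4·t). The integral of jerk is acceleration. Using a(0) = 128, we get a(t) = 128·cos(4·t). From the given acceleration equation a(t) = 128·cos(4·t), we substitute t = -pi/4 to get a = -128.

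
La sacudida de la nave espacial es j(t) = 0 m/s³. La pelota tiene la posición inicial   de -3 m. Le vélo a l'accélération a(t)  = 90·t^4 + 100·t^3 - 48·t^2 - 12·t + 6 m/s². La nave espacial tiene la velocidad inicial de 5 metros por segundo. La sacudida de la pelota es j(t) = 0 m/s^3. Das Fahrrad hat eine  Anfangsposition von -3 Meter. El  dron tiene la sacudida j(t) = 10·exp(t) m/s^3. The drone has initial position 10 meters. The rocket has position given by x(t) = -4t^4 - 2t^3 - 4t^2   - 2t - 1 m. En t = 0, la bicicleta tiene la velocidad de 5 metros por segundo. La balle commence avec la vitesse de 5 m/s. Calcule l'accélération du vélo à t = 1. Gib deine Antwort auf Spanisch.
De la ecuación de la aceleración a(t) = 90·t^4 + 100·t^3 - 48·t^2 - 12·t + 6, sustituimos t = 1 para obtener a = 136.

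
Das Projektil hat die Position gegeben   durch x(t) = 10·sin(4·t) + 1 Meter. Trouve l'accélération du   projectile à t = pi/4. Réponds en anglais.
Starting from position x(t) = 10·sin(4·t) + 1, we take 2 derivatives. The derivative of position gives velocity: v(t) = 40·cos(4·t). The derivative of velocity gives acceleration: a(t) = -160·sin(4·t). Using a(t) = -160·sin(4·t) and substituting t = pi/4, we find a = 0.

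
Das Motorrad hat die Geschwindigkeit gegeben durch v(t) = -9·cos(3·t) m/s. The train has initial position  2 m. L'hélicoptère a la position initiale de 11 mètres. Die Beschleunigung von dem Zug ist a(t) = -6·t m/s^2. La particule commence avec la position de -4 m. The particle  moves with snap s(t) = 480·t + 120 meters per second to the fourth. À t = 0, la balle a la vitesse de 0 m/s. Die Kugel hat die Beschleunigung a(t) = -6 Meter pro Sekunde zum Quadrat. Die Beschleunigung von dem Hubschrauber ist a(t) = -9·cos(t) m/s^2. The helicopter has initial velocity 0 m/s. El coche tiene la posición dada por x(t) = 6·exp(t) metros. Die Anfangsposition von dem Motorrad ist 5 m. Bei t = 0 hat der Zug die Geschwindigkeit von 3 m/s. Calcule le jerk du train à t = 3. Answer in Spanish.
Para resolver esto, necesitamos tomar 1 derivada de nuestra ecuación de la aceleración a(t) = -6·t. Derivando la aceleración, obtenemos la sacudida: j(t) = -6. De la ecuación de la sacudida j(t) = -6, sustituimos t = 3 para obtener j = -6.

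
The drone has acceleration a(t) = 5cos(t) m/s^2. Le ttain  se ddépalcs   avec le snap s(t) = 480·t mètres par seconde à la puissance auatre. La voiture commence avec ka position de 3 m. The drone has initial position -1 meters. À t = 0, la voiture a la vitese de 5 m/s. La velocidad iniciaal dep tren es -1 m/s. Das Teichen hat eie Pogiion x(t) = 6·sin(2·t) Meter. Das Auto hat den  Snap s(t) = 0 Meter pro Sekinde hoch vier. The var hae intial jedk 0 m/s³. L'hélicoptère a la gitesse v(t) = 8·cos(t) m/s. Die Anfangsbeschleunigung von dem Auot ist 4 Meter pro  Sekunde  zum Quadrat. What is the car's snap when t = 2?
Using s(t) = 0 and substituting t = 2, we find s = 0.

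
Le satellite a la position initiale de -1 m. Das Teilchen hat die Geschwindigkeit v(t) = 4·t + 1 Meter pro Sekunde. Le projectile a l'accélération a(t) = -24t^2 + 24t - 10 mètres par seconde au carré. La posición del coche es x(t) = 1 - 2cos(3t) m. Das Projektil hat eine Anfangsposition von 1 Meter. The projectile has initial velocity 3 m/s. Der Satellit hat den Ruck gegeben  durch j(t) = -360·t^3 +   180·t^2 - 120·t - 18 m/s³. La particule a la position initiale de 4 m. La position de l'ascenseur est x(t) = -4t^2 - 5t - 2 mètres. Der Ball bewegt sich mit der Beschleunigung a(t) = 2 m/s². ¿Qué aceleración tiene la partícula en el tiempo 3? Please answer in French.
Pour résoudre ceci, nous devons prendre 1 dérivée de notre équation de la vitesse v(t) = 4·t + 1. En dérivant la vitesse, nous obtenons l'accélération: a(t) = 4. De l'équation de l'accélération a(t) = 4, nous substituons t = 3 pour obtenir a = 4.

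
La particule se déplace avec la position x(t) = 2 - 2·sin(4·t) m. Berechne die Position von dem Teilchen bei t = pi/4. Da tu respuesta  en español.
Usando x(t) = 2 - 2·sin(4·t) y sustituyendo t = pi/4, encontramos x = 2.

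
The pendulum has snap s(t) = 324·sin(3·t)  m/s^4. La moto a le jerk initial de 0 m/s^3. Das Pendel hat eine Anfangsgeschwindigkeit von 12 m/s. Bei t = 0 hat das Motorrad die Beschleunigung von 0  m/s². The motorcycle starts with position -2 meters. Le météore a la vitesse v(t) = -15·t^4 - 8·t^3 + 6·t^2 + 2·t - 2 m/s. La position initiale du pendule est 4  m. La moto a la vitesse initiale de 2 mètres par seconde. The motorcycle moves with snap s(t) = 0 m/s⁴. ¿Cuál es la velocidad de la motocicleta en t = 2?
Partiendo del snap s(t) = 0, tomamos 3 integrales. La antiderivada del snap, con j(0) = 0, da la sacudida: j(t) = 0. La integral de la sacudida, con a(0) = 0, da la aceleración: a(t) = 0. Integrando la aceleración y usando la condición inicial v(0) = 2, obtenemos v(t) = 2. Tenemos la velocidad v(t) = 2. Sustituyendo t = 2: v(2) = 2.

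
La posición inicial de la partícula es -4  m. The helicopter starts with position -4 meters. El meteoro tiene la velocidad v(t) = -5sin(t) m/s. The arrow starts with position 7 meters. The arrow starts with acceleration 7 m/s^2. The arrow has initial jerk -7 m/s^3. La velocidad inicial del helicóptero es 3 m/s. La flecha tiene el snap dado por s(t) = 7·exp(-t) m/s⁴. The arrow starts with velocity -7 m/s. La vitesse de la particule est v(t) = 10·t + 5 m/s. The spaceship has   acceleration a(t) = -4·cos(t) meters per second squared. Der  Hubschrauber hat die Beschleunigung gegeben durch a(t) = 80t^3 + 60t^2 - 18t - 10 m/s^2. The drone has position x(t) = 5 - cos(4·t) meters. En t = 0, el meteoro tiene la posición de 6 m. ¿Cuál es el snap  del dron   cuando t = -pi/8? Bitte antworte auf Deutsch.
Ausgehend von der Position x(t) = 5 - cos(4·t), nehmen wir 4 Ableitungen. Mit d/dt von x(t) finden wir v(t) = 4·sin(4·t). Mit d/dt von v(t) finden wir a(t) = 16·cos(4·t). Die Ableitung von der Beschleunigung ergibt den Ruck: j(t) = -64·sin(4·t). Die Ableitung von dem Ruck ergibt den Snap: s(t) = -256·cos(4·t). Wir haben den Snap s(t) = -256·cos(4·t). Durch Einsetzen von t = -pi/8: s(-pi/8) = 0.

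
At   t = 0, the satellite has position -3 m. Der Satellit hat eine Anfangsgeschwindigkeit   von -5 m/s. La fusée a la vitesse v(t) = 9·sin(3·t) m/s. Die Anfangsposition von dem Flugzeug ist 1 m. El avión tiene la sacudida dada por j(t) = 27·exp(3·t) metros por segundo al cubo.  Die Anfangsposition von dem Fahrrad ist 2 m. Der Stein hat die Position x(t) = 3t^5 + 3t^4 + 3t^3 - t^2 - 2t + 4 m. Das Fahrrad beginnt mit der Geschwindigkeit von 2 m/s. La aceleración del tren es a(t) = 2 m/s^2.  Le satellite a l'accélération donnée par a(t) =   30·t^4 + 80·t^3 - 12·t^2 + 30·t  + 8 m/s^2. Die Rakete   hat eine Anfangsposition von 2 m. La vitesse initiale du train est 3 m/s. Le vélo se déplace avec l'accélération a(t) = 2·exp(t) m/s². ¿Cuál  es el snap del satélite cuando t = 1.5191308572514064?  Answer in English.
Starting from acceleration a(t) = 30·t^4 + 80·t^3 - 12·t^2 + 30·t + 8, we take 2 derivatives. Differentiating acceleration, we get jerk: j(t) = 120·t^3 + 240·t^2 - 24·t + 30. Taking d/dt of j(t), we find s(t) = 360·t^2 + 480·t - 24. Using s(t) = 360·t^2 + 480·t - 24 and substituting t = 1.5191308572514064, we find s = 1535.97589360390.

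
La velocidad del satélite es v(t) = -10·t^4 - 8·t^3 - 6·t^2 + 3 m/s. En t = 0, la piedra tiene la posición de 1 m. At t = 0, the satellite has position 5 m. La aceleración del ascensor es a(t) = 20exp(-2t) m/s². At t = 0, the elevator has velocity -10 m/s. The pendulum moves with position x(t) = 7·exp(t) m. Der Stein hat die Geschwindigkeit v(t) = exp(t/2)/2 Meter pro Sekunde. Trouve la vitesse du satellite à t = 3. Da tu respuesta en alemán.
Wir haben die Geschwindigkeit v(t) = -10·t^4 - 8·t^3 - 6·t^2 + 3. Durch Einsetzen von t = 3: v(3) = -1077.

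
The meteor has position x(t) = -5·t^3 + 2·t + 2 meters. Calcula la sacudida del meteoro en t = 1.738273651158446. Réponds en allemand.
Wir müssen unsere Gleichung für die Position x(t) = -5·t^3 + 2·t + 2 3-mal ableiten. Mit d/dt von x(t) finden wir v(t) = 2 - 15·t^2. Durch Ableiten von der Geschwindigkeit erhalten wir die Beschleunigung: a(t) = -30·t. Mit d/dt von a(t) finden wir j(t) = -30. Aus der Gleichung für den Ruck j(t) = -30, setzen wir t = 1.738273651158446 ein und erhalten j = -30.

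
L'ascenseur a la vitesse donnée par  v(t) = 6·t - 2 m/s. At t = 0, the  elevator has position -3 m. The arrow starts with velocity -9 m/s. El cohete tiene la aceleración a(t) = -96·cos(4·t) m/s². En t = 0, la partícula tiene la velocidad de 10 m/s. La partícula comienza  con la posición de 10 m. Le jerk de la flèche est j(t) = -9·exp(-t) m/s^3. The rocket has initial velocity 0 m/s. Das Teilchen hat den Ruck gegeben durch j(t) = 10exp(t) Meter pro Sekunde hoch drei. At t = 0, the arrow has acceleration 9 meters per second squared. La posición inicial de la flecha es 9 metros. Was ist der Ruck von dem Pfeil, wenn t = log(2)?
Wir haben den Ruck j(t) = -9·exp(-t). Durch Einsetzen von t = log(2): j(log(2)) = -9/2.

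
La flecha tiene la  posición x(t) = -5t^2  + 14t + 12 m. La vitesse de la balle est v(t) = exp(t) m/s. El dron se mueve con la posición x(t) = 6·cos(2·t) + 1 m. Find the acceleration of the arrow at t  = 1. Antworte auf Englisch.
Starting from position x(t) = -5·t^2 + 14·t + 12, we take 2 derivatives. Differentiating position, we get velocity: v(t) = 14 - 10·t. Differentiating velocity, we get acceleration: a(t) = -10. Using a(t) = -10 and substituting t = 1, we find a = -10.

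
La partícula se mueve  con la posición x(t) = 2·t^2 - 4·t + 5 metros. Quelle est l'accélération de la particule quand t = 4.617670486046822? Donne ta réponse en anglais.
Starting from position x(t) = 2·t^2 - 4·t + 5, we take 2 derivatives. Taking d/dt of x(t), we find v(t) = 4·t - 4. Taking d/dt of v(t), we find a(t) = 4. From the given acceleration equation a(t) = 4, we substitute t = 4.617670486046822 to get a = 4.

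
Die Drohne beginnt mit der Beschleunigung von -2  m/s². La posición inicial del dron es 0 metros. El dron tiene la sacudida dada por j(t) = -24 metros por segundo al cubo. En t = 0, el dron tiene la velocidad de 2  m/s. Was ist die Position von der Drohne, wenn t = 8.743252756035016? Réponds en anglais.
Starting from jerk j(t) = -24, we take 3 integrals. Integrating jerk and using the initial condition a(0) = -2, we get a(t) = -24·t - 2. Finding the antiderivative of a(t) and using v(0) = 2: v(t) = -12·t^2 - 2·t + 2. Integrating velocity and using the initial condition x(0) = 0, we get x(t) = -4·t^3 - t^2 + 2·t. Using x(t) = -4·t^3 - t^2 + 2·t and substituting t = 8.743252756035016, we find x = -2732.45121177895.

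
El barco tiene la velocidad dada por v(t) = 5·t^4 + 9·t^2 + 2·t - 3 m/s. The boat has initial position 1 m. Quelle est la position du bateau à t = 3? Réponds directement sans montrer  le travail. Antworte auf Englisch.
The answer is 325.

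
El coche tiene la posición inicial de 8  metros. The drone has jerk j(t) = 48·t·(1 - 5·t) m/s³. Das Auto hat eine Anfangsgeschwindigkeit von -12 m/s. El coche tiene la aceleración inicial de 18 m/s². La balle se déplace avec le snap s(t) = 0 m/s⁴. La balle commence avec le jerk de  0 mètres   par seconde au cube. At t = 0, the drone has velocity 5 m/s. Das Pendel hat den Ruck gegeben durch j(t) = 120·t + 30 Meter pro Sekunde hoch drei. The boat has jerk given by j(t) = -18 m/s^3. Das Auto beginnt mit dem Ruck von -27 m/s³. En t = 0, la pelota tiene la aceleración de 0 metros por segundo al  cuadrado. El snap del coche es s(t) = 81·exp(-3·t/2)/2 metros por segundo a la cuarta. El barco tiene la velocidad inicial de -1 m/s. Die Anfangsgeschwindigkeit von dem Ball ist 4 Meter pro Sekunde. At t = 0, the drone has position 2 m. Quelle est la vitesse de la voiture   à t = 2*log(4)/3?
Nous devons trouver l'intégrale de notre équation du snap s(t) = 81·exp(-3·t/2)/2 3 fois. L'intégrale du snap, avec j(0) = -27, donne le jerk: j(t) = -27·exp(-3·t/2). L'intégrale du jerk, avec a(0) = 18, donne l'accélération: a(t) = 18·exp(-3·t/2). La primitive de l'accélération est la vitesse. En utilisant v(0) = -12, nous obtenons v(t) = -12·exp(-3·t/2). De l'équation de la vitesse v(t) = -12·exp(-3·t/2), nous substituons t = 2*log(4)/3 pour obtenir v = -3.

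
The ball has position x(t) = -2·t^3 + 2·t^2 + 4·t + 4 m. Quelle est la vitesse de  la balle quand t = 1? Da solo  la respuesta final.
La réponse est 2.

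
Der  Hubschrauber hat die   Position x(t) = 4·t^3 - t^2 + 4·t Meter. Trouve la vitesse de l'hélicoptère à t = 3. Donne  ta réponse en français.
Pour résoudre ceci, nous devons prendre 1 dérivée de notre équation de la position x(t) = 4·t^3 - t^2 + 4·t. En dérivant la position, nous obtenons la vitesse: v(t) = 12·t^2 - 2·t + 4. Nous avons la vitesse v(t) = 12·t^2 - 2·t + 4. En substituant t = 3: v(3) = 106.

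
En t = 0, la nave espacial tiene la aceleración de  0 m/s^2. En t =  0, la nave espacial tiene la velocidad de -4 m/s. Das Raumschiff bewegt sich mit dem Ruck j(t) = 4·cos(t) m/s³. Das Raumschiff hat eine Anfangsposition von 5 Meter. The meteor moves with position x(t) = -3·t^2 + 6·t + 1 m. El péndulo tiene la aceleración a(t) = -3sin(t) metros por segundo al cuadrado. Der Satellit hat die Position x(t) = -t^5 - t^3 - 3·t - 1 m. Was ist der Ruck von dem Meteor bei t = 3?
Wir müssen unsere Gleichung für die Position x(t) = -3·t^2 + 6·t + 1 3-mal ableiten. Mit d/dt von x(t) finden wir v(t) = 6 - 6·t. Mit d/dt von v(t) finden wir a(t) = -6. Die Ableitung von der Beschleunigung ergibt den Ruck: j(t) = 0. Aus der Gleichung für den Ruck j(t) = 0, setzen wir t = 3 ein und erhalten j = 0.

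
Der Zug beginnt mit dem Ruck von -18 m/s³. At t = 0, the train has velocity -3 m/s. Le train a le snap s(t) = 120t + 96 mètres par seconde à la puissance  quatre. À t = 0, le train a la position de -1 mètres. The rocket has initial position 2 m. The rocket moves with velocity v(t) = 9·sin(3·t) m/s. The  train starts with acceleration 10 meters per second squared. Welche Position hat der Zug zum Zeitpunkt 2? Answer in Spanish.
Debemos encontrar la antiderivada de nuestra ecuación del snap s(t) = 120·t + 96 4 veces. Tomando ∫s(t)dt y aplicando j(0) = -18, encontramos j(t) = 60·t^2 + 96·t - 18. Tomando ∫j(t)dt y aplicando a(0) = 10, encontramos a(t) = 20·t^3 + 48·t^2 - 18·t + 10. La antiderivada de la aceleración, con v(0) = -3, da la velocidad: v(t) = 5·t^4 + 16·t^3 - 9·t^2 + 10·t - 3. Tomando ∫v(t)dt y aplicando x(0) = -1, encontramos x(t) = t^5 + 4·t^4 - 3·t^3 + 5·t^2 - 3·t - 1. De la ecuación de la posición x(t) = t^5 + 4·t^4 - 3·t^3 + 5·t^2 - 3·t - 1, sustituimos t = 2 para obtener x = 85.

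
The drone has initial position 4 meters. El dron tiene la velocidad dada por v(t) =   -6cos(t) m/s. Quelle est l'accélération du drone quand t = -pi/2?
Pour résoudre ceci, nous devons prendre 1 dérivée de notre équation de la vitesse v(t) = -6·cos(t). La dérivée de la vitesse donne l'accélération: a(t) = 6·sin(t). En utilisant a(t) = 6·sin(t) et en substituant t = -pi/2, nous trouvons a = -6.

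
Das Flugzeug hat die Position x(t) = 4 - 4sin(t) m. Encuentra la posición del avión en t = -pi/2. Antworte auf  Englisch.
Using x(t) = 4 - 4·sin(t) and substituting t = -pi/2, we find x = 8.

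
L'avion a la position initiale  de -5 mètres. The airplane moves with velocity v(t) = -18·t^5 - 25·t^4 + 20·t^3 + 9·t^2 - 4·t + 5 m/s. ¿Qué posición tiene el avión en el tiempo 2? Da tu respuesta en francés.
Nous devons trouver l'intégrale de notre équation de la vitesse v(t) = -18·t^5 - 25·t^4 + 20·t^3 + 9·t^2 - 4·t + 5 1 fois. En prenant ∫v(t)dt et en appliquant x(0) = -5, nous trouvons x(t) = -3·t^6 - 5·t^5 + 5·t^4 + 3·t^3 - 2·t^2 + 5·t - 5. Nous avons la position x(t) = -3·t^6 - 5·t^5 + 5·t^4 + 3·t^3 - 2·t^2 + 5·t - 5. En substituant t = 2: x(2) = -251.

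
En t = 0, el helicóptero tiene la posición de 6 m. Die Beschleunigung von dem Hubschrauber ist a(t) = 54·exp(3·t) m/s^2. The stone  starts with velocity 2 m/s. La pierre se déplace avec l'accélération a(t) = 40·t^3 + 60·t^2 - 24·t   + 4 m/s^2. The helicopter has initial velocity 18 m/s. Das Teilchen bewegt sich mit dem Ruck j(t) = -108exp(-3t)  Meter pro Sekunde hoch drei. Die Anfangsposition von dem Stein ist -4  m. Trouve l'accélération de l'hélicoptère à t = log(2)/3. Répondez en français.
De l'équation de l'accélération a(t) = 54·exp(3·t), nous substituons t = log(2)/3 pour obtenir a = 108.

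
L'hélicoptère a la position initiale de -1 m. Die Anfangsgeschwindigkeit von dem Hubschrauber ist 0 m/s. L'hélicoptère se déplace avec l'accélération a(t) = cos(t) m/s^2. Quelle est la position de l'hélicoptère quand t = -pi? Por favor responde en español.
Partiendo de la aceleración a(t) = cos(t), tomamos 2 integrales. La antiderivada de la aceleración es la velocidad. Usando v(0) = 0, obtenemos v(t) = sin(t). Integrando la velocidad y usando la condición inicial x(0) = -1, obtenemos x(t) = -cos(t). De la ecuación de la posición x(t) = -cos(t), sustituimos t = -pi para obtener x = 1.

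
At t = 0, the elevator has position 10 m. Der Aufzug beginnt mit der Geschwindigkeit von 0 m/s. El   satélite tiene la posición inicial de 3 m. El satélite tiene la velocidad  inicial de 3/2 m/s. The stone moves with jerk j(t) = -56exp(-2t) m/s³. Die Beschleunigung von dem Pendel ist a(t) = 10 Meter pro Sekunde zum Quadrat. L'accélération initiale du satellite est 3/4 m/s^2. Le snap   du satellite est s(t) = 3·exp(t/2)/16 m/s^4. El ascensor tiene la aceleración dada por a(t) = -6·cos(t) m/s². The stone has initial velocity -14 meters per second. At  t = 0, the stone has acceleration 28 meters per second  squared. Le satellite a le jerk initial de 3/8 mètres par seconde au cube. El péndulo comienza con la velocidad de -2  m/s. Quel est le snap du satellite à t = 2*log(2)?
En utilisant s(t) = 3·exp(t/2)/16 et en substituant t = 2*log(2), nous trouvons s = 3/8.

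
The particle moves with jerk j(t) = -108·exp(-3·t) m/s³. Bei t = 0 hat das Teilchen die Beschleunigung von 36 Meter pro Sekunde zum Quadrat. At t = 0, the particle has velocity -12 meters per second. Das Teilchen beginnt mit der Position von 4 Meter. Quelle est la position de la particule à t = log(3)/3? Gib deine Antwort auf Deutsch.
Um dies zu lösen, müssen wir 3 Stammfunktionen unserer Gleichung für den Ruck j(t) = -108·exp(-3·t) finden. Das Integral von dem Ruck ist die Beschleunigung. Mit a(0) = 36 erhalten wir a(t) = 36·exp(-3·t). Die Stammfunktion von der Beschleunigung, mit v(0) = -12, ergibt die Geschwindigkeit: v(t) = -12·exp(-3·t). Das Integral von der Geschwindigkeit ist die Position. Mit x(0) = 4 erhalten wir x(t) = 4·exp(-3·t). Aus der Gleichung für die Position x(t) = 4·exp(-3·t), setzen wir t = log(3)/3 ein und erhalten x = 4/3.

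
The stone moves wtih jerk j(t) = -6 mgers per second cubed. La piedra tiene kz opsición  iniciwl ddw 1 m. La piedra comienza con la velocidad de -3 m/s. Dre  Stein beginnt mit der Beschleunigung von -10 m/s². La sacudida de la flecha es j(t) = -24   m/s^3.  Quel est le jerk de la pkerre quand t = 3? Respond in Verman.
Mit j(t) = -6 und Einsetzen von t = 3, finden wir j = -6.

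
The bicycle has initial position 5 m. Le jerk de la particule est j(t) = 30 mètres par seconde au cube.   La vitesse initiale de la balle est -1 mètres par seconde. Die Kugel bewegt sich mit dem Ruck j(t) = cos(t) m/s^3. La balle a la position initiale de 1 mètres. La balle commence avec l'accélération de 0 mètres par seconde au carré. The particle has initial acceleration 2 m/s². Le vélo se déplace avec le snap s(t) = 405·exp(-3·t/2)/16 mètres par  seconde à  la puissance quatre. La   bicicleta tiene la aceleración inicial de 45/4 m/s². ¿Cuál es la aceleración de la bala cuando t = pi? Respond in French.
Nous devons trouver la primitive de notre équation du jerk j(t) = cos(t) 1 fois. La primitive du jerk est l'accélération. En utilisant a(0) = 0, nous obtenons a(t) = sin(t). En utilisant a(t) = sin(t) et en substituant t = pi, nous trouvons a = 0.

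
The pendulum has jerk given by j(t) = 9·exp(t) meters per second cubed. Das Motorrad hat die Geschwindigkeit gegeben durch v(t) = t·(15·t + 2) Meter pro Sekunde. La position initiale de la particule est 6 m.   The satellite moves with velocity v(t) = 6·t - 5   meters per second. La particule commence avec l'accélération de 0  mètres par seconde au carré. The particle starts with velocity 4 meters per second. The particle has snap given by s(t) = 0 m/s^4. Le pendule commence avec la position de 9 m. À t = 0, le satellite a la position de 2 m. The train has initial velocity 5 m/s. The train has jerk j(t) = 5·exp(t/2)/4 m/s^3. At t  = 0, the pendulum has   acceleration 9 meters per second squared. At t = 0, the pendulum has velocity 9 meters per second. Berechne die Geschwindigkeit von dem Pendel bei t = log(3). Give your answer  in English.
We need to integrate our jerk equation j(t) = 9·exp(t) 2 times. The antiderivative of jerk is acceleration. Using a(0) = 9, we get a(t) = 9·exp(t). Integrating acceleration and using the initial condition v(0) = 9, we get v(t) = 9·exp(t). We have velocity v(t) = 9·exp(t). Substituting t = log(3): v(log(3)) = 27.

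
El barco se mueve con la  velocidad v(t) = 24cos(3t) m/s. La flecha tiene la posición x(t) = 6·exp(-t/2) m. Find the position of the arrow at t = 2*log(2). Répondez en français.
De l'équation de la position x(t) = 6·exp(-t/2), nous substituons t = 2*log(2) pour obtenir x = 3.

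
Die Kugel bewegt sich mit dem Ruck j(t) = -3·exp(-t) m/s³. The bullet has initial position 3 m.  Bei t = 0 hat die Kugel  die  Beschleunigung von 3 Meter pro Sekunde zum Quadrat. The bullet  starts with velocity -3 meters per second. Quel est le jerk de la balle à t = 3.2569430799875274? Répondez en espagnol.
Usando j(t) = -3·exp(-t) y sustituyendo t = 3.2569430799875274, encontramos j = -0.115517783483368.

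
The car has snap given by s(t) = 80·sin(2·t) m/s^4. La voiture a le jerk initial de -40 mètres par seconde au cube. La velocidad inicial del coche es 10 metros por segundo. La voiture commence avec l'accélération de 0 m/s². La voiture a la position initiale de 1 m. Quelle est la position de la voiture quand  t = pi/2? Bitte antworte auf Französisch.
Nous devons intégrer notre équation du snap s(t) = 80·sin(2·t) 4 fois. L'intégrale du snap est le jerk. En utilisant j(0) = -40, nous obtenons j(t) = -40·cos(2·t). En intégrant le jerk et en utilisant la condition initiale a(0) = 0, nous obtenons a(t) = -20·sin(2·t). En intégrant l'accélération et en utilisant la condition initiale v(0) = 10, nous obtenons v(t) = 10·cos(2·t). L'intégrale de la vitesse, avec x(0) = 1, donne la position: x(t) = 5·sin(2·t) + 1. De l'équation de la position x(t) = 5·sin(2·t) + 1, nous substituons t = pi/2 pour obtenir x = 1.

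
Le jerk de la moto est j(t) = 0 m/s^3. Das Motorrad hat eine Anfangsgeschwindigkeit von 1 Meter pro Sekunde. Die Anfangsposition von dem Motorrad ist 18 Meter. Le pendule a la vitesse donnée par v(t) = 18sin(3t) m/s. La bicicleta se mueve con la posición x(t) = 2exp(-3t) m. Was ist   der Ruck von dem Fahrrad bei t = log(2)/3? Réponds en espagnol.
Partiendo de la posición x(t) = 2·exp(-3·t), tomamos 3 derivadas. Derivando la posición, obtenemos la velocidad: v(t) = -6·exp(-3·t). Derivando la velocidad, obtenemos la aceleración: a(t) = 18·exp(-3·t). Derivando la aceleración, obtenemos la sacudida: j(t) = -54·exp(-3·t). De la ecuación de la sacudida j(t) = -54·exp(-3·t), sustituimos t = log(2)/3 para obtener j = -27.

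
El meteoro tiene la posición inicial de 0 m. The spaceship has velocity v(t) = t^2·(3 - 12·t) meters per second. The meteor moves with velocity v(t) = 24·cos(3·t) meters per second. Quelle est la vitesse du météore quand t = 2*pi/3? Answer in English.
From the given velocity equation v(t) = 24·cos(3·t), we substitute t = 2*pi/3 to get v = 24.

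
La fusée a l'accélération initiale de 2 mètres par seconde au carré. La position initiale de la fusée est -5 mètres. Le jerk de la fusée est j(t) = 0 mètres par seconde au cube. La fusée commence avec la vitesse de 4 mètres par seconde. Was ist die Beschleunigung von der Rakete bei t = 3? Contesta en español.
Necesitamos integrar nuestra ecuación de la sacudida j(t) = 0 1 vez. La integral de la sacudida, con a(0) = 2, da la aceleración: a(t) = 2. Tenemos la aceleración a(t) = 2. Sustituyendo t = 3: a(3) = 2.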